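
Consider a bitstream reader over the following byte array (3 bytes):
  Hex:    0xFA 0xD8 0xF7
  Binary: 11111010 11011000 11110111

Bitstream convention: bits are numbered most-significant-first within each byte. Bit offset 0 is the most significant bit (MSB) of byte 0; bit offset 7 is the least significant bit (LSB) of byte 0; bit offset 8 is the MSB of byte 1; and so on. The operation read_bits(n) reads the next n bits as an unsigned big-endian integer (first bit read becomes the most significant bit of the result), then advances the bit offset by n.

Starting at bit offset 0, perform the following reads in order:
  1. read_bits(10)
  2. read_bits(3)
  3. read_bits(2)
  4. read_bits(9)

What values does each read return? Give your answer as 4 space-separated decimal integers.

Answer: 1003 3 0 247

Derivation:
Read 1: bits[0:10] width=10 -> value=1003 (bin 1111101011); offset now 10 = byte 1 bit 2; 14 bits remain
Read 2: bits[10:13] width=3 -> value=3 (bin 011); offset now 13 = byte 1 bit 5; 11 bits remain
Read 3: bits[13:15] width=2 -> value=0 (bin 00); offset now 15 = byte 1 bit 7; 9 bits remain
Read 4: bits[15:24] width=9 -> value=247 (bin 011110111); offset now 24 = byte 3 bit 0; 0 bits remain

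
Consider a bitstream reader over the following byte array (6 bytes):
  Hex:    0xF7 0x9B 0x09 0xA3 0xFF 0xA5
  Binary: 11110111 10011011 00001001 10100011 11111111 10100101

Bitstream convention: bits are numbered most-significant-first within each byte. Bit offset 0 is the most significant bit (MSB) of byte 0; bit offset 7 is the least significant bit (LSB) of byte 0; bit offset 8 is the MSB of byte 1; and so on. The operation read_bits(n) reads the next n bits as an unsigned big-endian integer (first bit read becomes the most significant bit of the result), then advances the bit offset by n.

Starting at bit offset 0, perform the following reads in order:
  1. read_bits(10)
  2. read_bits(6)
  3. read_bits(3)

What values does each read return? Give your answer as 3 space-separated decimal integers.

Answer: 990 27 0

Derivation:
Read 1: bits[0:10] width=10 -> value=990 (bin 1111011110); offset now 10 = byte 1 bit 2; 38 bits remain
Read 2: bits[10:16] width=6 -> value=27 (bin 011011); offset now 16 = byte 2 bit 0; 32 bits remain
Read 3: bits[16:19] width=3 -> value=0 (bin 000); offset now 19 = byte 2 bit 3; 29 bits remain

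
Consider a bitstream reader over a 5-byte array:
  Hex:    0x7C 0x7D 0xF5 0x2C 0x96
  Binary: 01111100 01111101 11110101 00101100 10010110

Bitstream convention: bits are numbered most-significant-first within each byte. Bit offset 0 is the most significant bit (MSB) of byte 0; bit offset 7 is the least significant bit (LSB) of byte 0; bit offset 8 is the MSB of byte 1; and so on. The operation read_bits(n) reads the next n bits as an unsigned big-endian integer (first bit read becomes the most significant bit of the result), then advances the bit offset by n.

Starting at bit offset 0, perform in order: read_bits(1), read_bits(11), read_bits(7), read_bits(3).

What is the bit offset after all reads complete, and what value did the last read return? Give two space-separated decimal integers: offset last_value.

Answer: 22 5

Derivation:
Read 1: bits[0:1] width=1 -> value=0 (bin 0); offset now 1 = byte 0 bit 1; 39 bits remain
Read 2: bits[1:12] width=11 -> value=1991 (bin 11111000111); offset now 12 = byte 1 bit 4; 28 bits remain
Read 3: bits[12:19] width=7 -> value=111 (bin 1101111); offset now 19 = byte 2 bit 3; 21 bits remain
Read 4: bits[19:22] width=3 -> value=5 (bin 101); offset now 22 = byte 2 bit 6; 18 bits remain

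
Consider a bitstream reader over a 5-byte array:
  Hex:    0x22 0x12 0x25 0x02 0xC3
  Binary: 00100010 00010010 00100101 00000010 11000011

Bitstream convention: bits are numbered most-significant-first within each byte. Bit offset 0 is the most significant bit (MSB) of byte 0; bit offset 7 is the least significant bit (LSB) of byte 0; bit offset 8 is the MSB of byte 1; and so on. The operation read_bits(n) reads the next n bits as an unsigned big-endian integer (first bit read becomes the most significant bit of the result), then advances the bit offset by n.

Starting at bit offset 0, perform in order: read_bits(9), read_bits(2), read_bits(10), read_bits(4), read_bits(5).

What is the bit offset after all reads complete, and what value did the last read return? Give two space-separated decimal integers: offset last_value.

Answer: 30 0

Derivation:
Read 1: bits[0:9] width=9 -> value=68 (bin 001000100); offset now 9 = byte 1 bit 1; 31 bits remain
Read 2: bits[9:11] width=2 -> value=0 (bin 00); offset now 11 = byte 1 bit 3; 29 bits remain
Read 3: bits[11:21] width=10 -> value=580 (bin 1001000100); offset now 21 = byte 2 bit 5; 19 bits remain
Read 4: bits[21:25] width=4 -> value=10 (bin 1010); offset now 25 = byte 3 bit 1; 15 bits remain
Read 5: bits[25:30] width=5 -> value=0 (bin 00000); offset now 30 = byte 3 bit 6; 10 bits remain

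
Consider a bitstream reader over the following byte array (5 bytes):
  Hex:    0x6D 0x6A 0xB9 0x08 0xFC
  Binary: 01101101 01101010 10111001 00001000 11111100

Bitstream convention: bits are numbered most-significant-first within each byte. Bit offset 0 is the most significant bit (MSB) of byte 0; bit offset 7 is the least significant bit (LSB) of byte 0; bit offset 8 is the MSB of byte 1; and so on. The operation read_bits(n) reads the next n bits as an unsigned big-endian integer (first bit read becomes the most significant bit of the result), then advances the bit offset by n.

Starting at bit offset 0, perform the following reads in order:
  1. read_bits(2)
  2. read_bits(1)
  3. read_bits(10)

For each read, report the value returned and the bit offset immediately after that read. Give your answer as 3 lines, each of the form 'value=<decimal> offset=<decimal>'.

Read 1: bits[0:2] width=2 -> value=1 (bin 01); offset now 2 = byte 0 bit 2; 38 bits remain
Read 2: bits[2:3] width=1 -> value=1 (bin 1); offset now 3 = byte 0 bit 3; 37 bits remain
Read 3: bits[3:13] width=10 -> value=429 (bin 0110101101); offset now 13 = byte 1 bit 5; 27 bits remain

Answer: value=1 offset=2
value=1 offset=3
value=429 offset=13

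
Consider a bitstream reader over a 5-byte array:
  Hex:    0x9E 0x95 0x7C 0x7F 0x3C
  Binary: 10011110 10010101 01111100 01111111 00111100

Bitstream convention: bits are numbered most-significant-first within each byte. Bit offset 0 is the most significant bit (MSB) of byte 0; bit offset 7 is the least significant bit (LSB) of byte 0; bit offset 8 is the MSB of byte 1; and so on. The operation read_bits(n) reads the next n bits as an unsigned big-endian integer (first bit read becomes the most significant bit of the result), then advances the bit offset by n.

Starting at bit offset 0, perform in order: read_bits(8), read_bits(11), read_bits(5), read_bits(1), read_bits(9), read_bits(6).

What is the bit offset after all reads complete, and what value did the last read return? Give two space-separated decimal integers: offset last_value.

Read 1: bits[0:8] width=8 -> value=158 (bin 10011110); offset now 8 = byte 1 bit 0; 32 bits remain
Read 2: bits[8:19] width=11 -> value=1195 (bin 10010101011); offset now 19 = byte 2 bit 3; 21 bits remain
Read 3: bits[19:24] width=5 -> value=28 (bin 11100); offset now 24 = byte 3 bit 0; 16 bits remain
Read 4: bits[24:25] width=1 -> value=0 (bin 0); offset now 25 = byte 3 bit 1; 15 bits remain
Read 5: bits[25:34] width=9 -> value=508 (bin 111111100); offset now 34 = byte 4 bit 2; 6 bits remain
Read 6: bits[34:40] width=6 -> value=60 (bin 111100); offset now 40 = byte 5 bit 0; 0 bits remain

Answer: 40 60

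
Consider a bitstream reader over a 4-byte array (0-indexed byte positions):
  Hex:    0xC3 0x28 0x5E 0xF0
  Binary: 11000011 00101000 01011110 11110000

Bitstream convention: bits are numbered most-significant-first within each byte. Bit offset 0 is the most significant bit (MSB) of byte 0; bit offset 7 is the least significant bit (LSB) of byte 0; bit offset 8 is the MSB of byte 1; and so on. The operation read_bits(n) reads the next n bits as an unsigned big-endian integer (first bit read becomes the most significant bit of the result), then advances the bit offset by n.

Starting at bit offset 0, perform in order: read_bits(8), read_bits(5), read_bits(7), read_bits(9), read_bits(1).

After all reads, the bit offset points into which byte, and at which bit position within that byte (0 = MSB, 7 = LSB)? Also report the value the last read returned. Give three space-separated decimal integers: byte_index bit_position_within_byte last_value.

Read 1: bits[0:8] width=8 -> value=195 (bin 11000011); offset now 8 = byte 1 bit 0; 24 bits remain
Read 2: bits[8:13] width=5 -> value=5 (bin 00101); offset now 13 = byte 1 bit 5; 19 bits remain
Read 3: bits[13:20] width=7 -> value=5 (bin 0000101); offset now 20 = byte 2 bit 4; 12 bits remain
Read 4: bits[20:29] width=9 -> value=478 (bin 111011110); offset now 29 = byte 3 bit 5; 3 bits remain
Read 5: bits[29:30] width=1 -> value=0 (bin 0); offset now 30 = byte 3 bit 6; 2 bits remain

Answer: 3 6 0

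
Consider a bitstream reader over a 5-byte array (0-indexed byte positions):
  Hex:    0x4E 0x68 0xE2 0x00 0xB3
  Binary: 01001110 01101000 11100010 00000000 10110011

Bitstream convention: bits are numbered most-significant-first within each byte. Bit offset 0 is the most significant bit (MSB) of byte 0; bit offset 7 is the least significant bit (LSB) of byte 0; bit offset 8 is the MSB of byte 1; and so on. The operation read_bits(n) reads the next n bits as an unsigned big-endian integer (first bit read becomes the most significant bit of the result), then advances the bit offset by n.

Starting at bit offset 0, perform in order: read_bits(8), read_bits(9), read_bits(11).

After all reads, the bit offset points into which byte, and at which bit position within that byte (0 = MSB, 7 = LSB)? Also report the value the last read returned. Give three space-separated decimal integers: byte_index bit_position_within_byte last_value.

Answer: 3 4 1568

Derivation:
Read 1: bits[0:8] width=8 -> value=78 (bin 01001110); offset now 8 = byte 1 bit 0; 32 bits remain
Read 2: bits[8:17] width=9 -> value=209 (bin 011010001); offset now 17 = byte 2 bit 1; 23 bits remain
Read 3: bits[17:28] width=11 -> value=1568 (bin 11000100000); offset now 28 = byte 3 bit 4; 12 bits remain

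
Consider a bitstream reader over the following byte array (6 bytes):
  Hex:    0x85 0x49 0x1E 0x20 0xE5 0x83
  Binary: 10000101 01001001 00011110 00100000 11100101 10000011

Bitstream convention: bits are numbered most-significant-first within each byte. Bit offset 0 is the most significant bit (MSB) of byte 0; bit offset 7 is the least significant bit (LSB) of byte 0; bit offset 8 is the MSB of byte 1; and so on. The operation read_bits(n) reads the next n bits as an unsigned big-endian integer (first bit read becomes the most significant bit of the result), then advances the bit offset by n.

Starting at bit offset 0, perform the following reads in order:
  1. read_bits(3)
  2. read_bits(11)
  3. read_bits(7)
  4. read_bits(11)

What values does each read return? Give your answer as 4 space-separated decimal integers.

Answer: 4 338 35 1568

Derivation:
Read 1: bits[0:3] width=3 -> value=4 (bin 100); offset now 3 = byte 0 bit 3; 45 bits remain
Read 2: bits[3:14] width=11 -> value=338 (bin 00101010010); offset now 14 = byte 1 bit 6; 34 bits remain
Read 3: bits[14:21] width=7 -> value=35 (bin 0100011); offset now 21 = byte 2 bit 5; 27 bits remain
Read 4: bits[21:32] width=11 -> value=1568 (bin 11000100000); offset now 32 = byte 4 bit 0; 16 bits remain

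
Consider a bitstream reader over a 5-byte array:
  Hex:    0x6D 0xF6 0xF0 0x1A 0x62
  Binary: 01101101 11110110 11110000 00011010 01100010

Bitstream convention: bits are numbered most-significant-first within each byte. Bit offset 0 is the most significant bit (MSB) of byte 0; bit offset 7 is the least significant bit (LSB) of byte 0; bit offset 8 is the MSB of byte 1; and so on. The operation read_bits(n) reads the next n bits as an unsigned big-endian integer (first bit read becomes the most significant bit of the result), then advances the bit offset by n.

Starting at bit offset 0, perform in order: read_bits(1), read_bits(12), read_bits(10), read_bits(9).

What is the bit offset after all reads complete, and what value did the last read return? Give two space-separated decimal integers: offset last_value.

Answer: 32 26

Derivation:
Read 1: bits[0:1] width=1 -> value=0 (bin 0); offset now 1 = byte 0 bit 1; 39 bits remain
Read 2: bits[1:13] width=12 -> value=3518 (bin 110110111110); offset now 13 = byte 1 bit 5; 27 bits remain
Read 3: bits[13:23] width=10 -> value=888 (bin 1101111000); offset now 23 = byte 2 bit 7; 17 bits remain
Read 4: bits[23:32] width=9 -> value=26 (bin 000011010); offset now 32 = byte 4 bit 0; 8 bits remain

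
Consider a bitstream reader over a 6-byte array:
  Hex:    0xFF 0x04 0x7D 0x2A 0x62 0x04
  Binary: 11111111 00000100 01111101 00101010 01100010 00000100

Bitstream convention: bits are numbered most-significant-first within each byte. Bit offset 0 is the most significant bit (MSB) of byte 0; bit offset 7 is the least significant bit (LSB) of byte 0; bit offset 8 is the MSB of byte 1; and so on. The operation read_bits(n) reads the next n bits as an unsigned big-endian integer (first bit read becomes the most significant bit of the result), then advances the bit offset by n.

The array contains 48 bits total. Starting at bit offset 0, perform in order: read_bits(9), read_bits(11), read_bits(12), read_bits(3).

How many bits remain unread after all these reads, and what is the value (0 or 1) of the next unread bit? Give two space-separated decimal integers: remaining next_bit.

Read 1: bits[0:9] width=9 -> value=510 (bin 111111110); offset now 9 = byte 1 bit 1; 39 bits remain
Read 2: bits[9:20] width=11 -> value=71 (bin 00001000111); offset now 20 = byte 2 bit 4; 28 bits remain
Read 3: bits[20:32] width=12 -> value=3370 (bin 110100101010); offset now 32 = byte 4 bit 0; 16 bits remain
Read 4: bits[32:35] width=3 -> value=3 (bin 011); offset now 35 = byte 4 bit 3; 13 bits remain

Answer: 13 0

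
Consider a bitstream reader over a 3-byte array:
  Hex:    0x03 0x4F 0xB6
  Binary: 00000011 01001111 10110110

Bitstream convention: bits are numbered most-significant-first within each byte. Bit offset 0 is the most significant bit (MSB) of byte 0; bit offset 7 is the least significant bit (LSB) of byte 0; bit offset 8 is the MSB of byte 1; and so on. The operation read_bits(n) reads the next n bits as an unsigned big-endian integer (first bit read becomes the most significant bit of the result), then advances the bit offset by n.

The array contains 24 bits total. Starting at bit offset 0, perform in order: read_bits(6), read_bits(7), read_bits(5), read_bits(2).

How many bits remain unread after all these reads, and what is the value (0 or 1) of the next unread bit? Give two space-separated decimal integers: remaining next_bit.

Answer: 4 0

Derivation:
Read 1: bits[0:6] width=6 -> value=0 (bin 000000); offset now 6 = byte 0 bit 6; 18 bits remain
Read 2: bits[6:13] width=7 -> value=105 (bin 1101001); offset now 13 = byte 1 bit 5; 11 bits remain
Read 3: bits[13:18] width=5 -> value=30 (bin 11110); offset now 18 = byte 2 bit 2; 6 bits remain
Read 4: bits[18:20] width=2 -> value=3 (bin 11); offset now 20 = byte 2 bit 4; 4 bits remain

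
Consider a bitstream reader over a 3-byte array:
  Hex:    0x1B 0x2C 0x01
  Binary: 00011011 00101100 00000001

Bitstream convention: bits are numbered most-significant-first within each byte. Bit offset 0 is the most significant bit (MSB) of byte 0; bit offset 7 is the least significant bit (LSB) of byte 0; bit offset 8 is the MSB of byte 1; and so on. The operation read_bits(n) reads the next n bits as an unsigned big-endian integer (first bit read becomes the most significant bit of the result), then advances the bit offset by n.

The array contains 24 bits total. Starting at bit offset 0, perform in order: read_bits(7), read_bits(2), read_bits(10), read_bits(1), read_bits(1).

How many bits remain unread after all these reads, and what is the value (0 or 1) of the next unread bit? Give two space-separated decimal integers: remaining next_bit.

Answer: 3 0

Derivation:
Read 1: bits[0:7] width=7 -> value=13 (bin 0001101); offset now 7 = byte 0 bit 7; 17 bits remain
Read 2: bits[7:9] width=2 -> value=2 (bin 10); offset now 9 = byte 1 bit 1; 15 bits remain
Read 3: bits[9:19] width=10 -> value=352 (bin 0101100000); offset now 19 = byte 2 bit 3; 5 bits remain
Read 4: bits[19:20] width=1 -> value=0 (bin 0); offset now 20 = byte 2 bit 4; 4 bits remain
Read 5: bits[20:21] width=1 -> value=0 (bin 0); offset now 21 = byte 2 bit 5; 3 bits remain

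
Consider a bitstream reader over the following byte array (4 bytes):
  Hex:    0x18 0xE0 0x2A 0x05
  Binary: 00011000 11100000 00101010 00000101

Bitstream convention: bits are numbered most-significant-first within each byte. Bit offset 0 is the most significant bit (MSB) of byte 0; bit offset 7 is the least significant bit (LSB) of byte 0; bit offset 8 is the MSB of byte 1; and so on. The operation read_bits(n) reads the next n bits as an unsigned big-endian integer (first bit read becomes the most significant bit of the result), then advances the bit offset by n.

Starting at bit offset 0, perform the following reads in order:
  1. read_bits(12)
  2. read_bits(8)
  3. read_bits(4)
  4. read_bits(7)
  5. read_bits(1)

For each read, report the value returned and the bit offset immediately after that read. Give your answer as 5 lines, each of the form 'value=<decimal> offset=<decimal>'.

Answer: value=398 offset=12
value=2 offset=20
value=10 offset=24
value=2 offset=31
value=1 offset=32

Derivation:
Read 1: bits[0:12] width=12 -> value=398 (bin 000110001110); offset now 12 = byte 1 bit 4; 20 bits remain
Read 2: bits[12:20] width=8 -> value=2 (bin 00000010); offset now 20 = byte 2 bit 4; 12 bits remain
Read 3: bits[20:24] width=4 -> value=10 (bin 1010); offset now 24 = byte 3 bit 0; 8 bits remain
Read 4: bits[24:31] width=7 -> value=2 (bin 0000010); offset now 31 = byte 3 bit 7; 1 bits remain
Read 5: bits[31:32] width=1 -> value=1 (bin 1); offset now 32 = byte 4 bit 0; 0 bits remain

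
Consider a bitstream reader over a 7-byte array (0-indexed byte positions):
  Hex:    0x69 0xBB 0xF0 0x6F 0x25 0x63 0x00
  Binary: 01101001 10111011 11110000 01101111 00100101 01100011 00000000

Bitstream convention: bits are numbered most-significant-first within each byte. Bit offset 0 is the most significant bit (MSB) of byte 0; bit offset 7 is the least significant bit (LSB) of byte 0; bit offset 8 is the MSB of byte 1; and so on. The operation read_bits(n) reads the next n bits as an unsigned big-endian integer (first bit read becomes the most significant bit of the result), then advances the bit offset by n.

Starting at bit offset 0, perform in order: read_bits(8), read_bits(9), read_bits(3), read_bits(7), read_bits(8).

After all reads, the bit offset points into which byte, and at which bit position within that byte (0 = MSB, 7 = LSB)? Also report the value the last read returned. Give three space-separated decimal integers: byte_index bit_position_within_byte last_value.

Read 1: bits[0:8] width=8 -> value=105 (bin 01101001); offset now 8 = byte 1 bit 0; 48 bits remain
Read 2: bits[8:17] width=9 -> value=375 (bin 101110111); offset now 17 = byte 2 bit 1; 39 bits remain
Read 3: bits[17:20] width=3 -> value=7 (bin 111); offset now 20 = byte 2 bit 4; 36 bits remain
Read 4: bits[20:27] width=7 -> value=3 (bin 0000011); offset now 27 = byte 3 bit 3; 29 bits remain
Read 5: bits[27:35] width=8 -> value=121 (bin 01111001); offset now 35 = byte 4 bit 3; 21 bits remain

Answer: 4 3 121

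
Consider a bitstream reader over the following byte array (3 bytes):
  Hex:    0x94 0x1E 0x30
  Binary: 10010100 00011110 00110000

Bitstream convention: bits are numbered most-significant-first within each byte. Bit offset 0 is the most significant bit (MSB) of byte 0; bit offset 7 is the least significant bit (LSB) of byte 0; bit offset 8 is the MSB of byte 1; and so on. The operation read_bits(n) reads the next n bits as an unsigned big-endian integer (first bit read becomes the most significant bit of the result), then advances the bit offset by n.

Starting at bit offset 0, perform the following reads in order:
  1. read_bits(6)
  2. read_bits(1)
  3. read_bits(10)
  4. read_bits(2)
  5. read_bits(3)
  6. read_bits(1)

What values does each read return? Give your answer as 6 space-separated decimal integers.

Read 1: bits[0:6] width=6 -> value=37 (bin 100101); offset now 6 = byte 0 bit 6; 18 bits remain
Read 2: bits[6:7] width=1 -> value=0 (bin 0); offset now 7 = byte 0 bit 7; 17 bits remain
Read 3: bits[7:17] width=10 -> value=60 (bin 0000111100); offset now 17 = byte 2 bit 1; 7 bits remain
Read 4: bits[17:19] width=2 -> value=1 (bin 01); offset now 19 = byte 2 bit 3; 5 bits remain
Read 5: bits[19:22] width=3 -> value=4 (bin 100); offset now 22 = byte 2 bit 6; 2 bits remain
Read 6: bits[22:23] width=1 -> value=0 (bin 0); offset now 23 = byte 2 bit 7; 1 bits remain

Answer: 37 0 60 1 4 0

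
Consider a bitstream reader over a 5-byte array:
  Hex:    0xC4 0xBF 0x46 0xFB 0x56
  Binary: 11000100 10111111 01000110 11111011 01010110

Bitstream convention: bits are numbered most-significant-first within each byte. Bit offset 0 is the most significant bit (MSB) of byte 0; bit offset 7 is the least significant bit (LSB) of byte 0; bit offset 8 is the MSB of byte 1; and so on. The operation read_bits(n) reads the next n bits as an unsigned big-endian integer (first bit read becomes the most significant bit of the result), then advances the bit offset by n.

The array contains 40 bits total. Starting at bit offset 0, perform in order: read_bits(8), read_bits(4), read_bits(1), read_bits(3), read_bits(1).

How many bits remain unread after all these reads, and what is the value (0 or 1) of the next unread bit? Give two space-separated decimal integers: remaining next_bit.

Read 1: bits[0:8] width=8 -> value=196 (bin 11000100); offset now 8 = byte 1 bit 0; 32 bits remain
Read 2: bits[8:12] width=4 -> value=11 (bin 1011); offset now 12 = byte 1 bit 4; 28 bits remain
Read 3: bits[12:13] width=1 -> value=1 (bin 1); offset now 13 = byte 1 bit 5; 27 bits remain
Read 4: bits[13:16] width=3 -> value=7 (bin 111); offset now 16 = byte 2 bit 0; 24 bits remain
Read 5: bits[16:17] width=1 -> value=0 (bin 0); offset now 17 = byte 2 bit 1; 23 bits remain

Answer: 23 1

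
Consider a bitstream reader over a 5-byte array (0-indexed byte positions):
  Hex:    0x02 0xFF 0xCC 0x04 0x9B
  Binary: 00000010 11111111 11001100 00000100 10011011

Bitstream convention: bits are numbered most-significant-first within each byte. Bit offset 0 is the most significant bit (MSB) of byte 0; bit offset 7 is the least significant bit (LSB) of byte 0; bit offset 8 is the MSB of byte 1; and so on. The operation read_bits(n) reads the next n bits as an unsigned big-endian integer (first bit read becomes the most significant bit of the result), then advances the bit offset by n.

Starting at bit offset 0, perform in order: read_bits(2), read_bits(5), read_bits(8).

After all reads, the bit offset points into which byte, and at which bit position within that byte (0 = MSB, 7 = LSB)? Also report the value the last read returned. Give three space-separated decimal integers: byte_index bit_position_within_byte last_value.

Read 1: bits[0:2] width=2 -> value=0 (bin 00); offset now 2 = byte 0 bit 2; 38 bits remain
Read 2: bits[2:7] width=5 -> value=1 (bin 00001); offset now 7 = byte 0 bit 7; 33 bits remain
Read 3: bits[7:15] width=8 -> value=127 (bin 01111111); offset now 15 = byte 1 bit 7; 25 bits remain

Answer: 1 7 127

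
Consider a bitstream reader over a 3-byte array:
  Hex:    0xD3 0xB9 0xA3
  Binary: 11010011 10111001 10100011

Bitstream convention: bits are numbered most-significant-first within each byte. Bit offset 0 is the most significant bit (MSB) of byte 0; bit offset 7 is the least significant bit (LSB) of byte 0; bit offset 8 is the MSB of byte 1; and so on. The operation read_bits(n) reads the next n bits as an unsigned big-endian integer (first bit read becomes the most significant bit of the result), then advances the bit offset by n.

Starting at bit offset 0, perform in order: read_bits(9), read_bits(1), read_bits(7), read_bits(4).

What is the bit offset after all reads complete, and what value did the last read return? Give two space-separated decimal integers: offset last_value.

Answer: 21 4

Derivation:
Read 1: bits[0:9] width=9 -> value=423 (bin 110100111); offset now 9 = byte 1 bit 1; 15 bits remain
Read 2: bits[9:10] width=1 -> value=0 (bin 0); offset now 10 = byte 1 bit 2; 14 bits remain
Read 3: bits[10:17] width=7 -> value=115 (bin 1110011); offset now 17 = byte 2 bit 1; 7 bits remain
Read 4: bits[17:21] width=4 -> value=4 (bin 0100); offset now 21 = byte 2 bit 5; 3 bits remain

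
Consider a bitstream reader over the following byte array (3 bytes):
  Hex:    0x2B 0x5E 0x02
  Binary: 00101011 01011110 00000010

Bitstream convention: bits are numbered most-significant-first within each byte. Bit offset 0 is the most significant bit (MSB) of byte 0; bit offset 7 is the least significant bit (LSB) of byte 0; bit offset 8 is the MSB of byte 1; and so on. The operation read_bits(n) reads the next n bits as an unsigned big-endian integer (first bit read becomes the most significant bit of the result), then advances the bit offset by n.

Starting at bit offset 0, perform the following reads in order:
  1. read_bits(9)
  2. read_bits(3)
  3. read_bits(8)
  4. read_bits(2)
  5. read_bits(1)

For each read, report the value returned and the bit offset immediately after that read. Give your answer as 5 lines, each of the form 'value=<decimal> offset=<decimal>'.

Read 1: bits[0:9] width=9 -> value=86 (bin 001010110); offset now 9 = byte 1 bit 1; 15 bits remain
Read 2: bits[9:12] width=3 -> value=5 (bin 101); offset now 12 = byte 1 bit 4; 12 bits remain
Read 3: bits[12:20] width=8 -> value=224 (bin 11100000); offset now 20 = byte 2 bit 4; 4 bits remain
Read 4: bits[20:22] width=2 -> value=0 (bin 00); offset now 22 = byte 2 bit 6; 2 bits remain
Read 5: bits[22:23] width=1 -> value=1 (bin 1); offset now 23 = byte 2 bit 7; 1 bits remain

Answer: value=86 offset=9
value=5 offset=12
value=224 offset=20
value=0 offset=22
value=1 offset=23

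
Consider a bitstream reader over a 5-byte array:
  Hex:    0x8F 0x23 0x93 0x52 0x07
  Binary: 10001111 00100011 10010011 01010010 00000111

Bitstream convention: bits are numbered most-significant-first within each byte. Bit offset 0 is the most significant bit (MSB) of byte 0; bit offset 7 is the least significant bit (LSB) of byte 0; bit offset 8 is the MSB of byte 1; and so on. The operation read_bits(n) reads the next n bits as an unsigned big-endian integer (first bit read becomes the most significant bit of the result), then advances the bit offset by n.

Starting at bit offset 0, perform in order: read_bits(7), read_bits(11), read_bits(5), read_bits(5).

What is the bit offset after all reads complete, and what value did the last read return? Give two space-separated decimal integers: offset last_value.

Answer: 28 21

Derivation:
Read 1: bits[0:7] width=7 -> value=71 (bin 1000111); offset now 7 = byte 0 bit 7; 33 bits remain
Read 2: bits[7:18] width=11 -> value=1166 (bin 10010001110); offset now 18 = byte 2 bit 2; 22 bits remain
Read 3: bits[18:23] width=5 -> value=9 (bin 01001); offset now 23 = byte 2 bit 7; 17 bits remain
Read 4: bits[23:28] width=5 -> value=21 (bin 10101); offset now 28 = byte 3 bit 4; 12 bits remain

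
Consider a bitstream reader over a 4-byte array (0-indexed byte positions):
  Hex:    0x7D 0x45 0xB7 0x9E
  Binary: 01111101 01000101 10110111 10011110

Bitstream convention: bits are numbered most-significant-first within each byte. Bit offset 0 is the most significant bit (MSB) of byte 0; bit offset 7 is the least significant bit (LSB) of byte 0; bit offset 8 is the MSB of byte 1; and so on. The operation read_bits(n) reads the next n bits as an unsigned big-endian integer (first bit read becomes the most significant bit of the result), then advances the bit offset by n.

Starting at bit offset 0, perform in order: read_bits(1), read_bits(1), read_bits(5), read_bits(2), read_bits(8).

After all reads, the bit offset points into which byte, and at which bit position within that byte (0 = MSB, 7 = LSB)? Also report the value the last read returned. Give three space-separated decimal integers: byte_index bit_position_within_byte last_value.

Answer: 2 1 139

Derivation:
Read 1: bits[0:1] width=1 -> value=0 (bin 0); offset now 1 = byte 0 bit 1; 31 bits remain
Read 2: bits[1:2] width=1 -> value=1 (bin 1); offset now 2 = byte 0 bit 2; 30 bits remain
Read 3: bits[2:7] width=5 -> value=30 (bin 11110); offset now 7 = byte 0 bit 7; 25 bits remain
Read 4: bits[7:9] width=2 -> value=2 (bin 10); offset now 9 = byte 1 bit 1; 23 bits remain
Read 5: bits[9:17] width=8 -> value=139 (bin 10001011); offset now 17 = byte 2 bit 1; 15 bits remain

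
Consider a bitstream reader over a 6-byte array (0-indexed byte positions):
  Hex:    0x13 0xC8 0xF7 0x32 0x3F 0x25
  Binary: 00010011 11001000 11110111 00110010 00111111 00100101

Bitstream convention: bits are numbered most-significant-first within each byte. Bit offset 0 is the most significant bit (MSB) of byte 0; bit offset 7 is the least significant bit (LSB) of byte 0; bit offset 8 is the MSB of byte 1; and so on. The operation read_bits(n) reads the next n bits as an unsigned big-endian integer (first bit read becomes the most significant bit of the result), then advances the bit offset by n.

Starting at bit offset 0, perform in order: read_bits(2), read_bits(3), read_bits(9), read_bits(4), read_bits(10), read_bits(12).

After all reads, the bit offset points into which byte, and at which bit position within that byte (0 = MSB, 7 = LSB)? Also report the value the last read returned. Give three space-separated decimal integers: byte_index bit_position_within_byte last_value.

Answer: 5 0 575

Derivation:
Read 1: bits[0:2] width=2 -> value=0 (bin 00); offset now 2 = byte 0 bit 2; 46 bits remain
Read 2: bits[2:5] width=3 -> value=2 (bin 010); offset now 5 = byte 0 bit 5; 43 bits remain
Read 3: bits[5:14] width=9 -> value=242 (bin 011110010); offset now 14 = byte 1 bit 6; 34 bits remain
Read 4: bits[14:18] width=4 -> value=3 (bin 0011); offset now 18 = byte 2 bit 2; 30 bits remain
Read 5: bits[18:28] width=10 -> value=883 (bin 1101110011); offset now 28 = byte 3 bit 4; 20 bits remain
Read 6: bits[28:40] width=12 -> value=575 (bin 001000111111); offset now 40 = byte 5 bit 0; 8 bits remain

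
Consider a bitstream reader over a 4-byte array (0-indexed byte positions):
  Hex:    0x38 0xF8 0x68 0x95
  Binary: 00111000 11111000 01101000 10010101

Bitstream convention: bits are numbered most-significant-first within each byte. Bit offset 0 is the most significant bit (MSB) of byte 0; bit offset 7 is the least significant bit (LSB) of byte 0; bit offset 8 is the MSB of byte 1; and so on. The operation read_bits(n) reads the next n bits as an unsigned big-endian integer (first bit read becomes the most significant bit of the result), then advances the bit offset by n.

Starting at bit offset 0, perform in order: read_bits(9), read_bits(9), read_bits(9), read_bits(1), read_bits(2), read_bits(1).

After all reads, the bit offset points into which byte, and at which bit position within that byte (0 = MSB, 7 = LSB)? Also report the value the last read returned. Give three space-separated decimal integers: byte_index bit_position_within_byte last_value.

Answer: 3 7 0

Derivation:
Read 1: bits[0:9] width=9 -> value=113 (bin 001110001); offset now 9 = byte 1 bit 1; 23 bits remain
Read 2: bits[9:18] width=9 -> value=481 (bin 111100001); offset now 18 = byte 2 bit 2; 14 bits remain
Read 3: bits[18:27] width=9 -> value=324 (bin 101000100); offset now 27 = byte 3 bit 3; 5 bits remain
Read 4: bits[27:28] width=1 -> value=1 (bin 1); offset now 28 = byte 3 bit 4; 4 bits remain
Read 5: bits[28:30] width=2 -> value=1 (bin 01); offset now 30 = byte 3 bit 6; 2 bits remain
Read 6: bits[30:31] width=1 -> value=0 (bin 0); offset now 31 = byte 3 bit 7; 1 bits remain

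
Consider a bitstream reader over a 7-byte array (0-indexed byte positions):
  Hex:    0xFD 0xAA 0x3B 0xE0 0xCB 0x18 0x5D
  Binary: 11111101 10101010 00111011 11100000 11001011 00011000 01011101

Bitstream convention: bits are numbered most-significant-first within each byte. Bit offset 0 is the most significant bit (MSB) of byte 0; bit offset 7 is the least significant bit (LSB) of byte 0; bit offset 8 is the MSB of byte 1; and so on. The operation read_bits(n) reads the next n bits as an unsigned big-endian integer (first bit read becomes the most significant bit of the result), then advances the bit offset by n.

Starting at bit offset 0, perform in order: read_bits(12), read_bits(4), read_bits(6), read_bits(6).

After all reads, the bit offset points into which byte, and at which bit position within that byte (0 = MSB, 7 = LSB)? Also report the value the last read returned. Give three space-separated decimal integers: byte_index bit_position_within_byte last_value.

Answer: 3 4 62

Derivation:
Read 1: bits[0:12] width=12 -> value=4058 (bin 111111011010); offset now 12 = byte 1 bit 4; 44 bits remain
Read 2: bits[12:16] width=4 -> value=10 (bin 1010); offset now 16 = byte 2 bit 0; 40 bits remain
Read 3: bits[16:22] width=6 -> value=14 (bin 001110); offset now 22 = byte 2 bit 6; 34 bits remain
Read 4: bits[22:28] width=6 -> value=62 (bin 111110); offset now 28 = byte 3 bit 4; 28 bits remain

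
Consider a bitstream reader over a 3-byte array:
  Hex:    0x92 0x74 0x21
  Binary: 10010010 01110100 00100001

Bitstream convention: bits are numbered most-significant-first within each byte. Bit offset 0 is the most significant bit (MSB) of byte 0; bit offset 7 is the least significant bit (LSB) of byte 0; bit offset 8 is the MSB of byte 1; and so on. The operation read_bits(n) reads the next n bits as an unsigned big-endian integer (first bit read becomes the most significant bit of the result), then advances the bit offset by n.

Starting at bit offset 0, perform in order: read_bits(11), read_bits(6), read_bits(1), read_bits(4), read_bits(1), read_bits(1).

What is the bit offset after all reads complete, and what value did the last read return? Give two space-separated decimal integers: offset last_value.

Answer: 24 1

Derivation:
Read 1: bits[0:11] width=11 -> value=1171 (bin 10010010011); offset now 11 = byte 1 bit 3; 13 bits remain
Read 2: bits[11:17] width=6 -> value=40 (bin 101000); offset now 17 = byte 2 bit 1; 7 bits remain
Read 3: bits[17:18] width=1 -> value=0 (bin 0); offset now 18 = byte 2 bit 2; 6 bits remain
Read 4: bits[18:22] width=4 -> value=8 (bin 1000); offset now 22 = byte 2 bit 6; 2 bits remain
Read 5: bits[22:23] width=1 -> value=0 (bin 0); offset now 23 = byte 2 bit 7; 1 bits remain
Read 6: bits[23:24] width=1 -> value=1 (bin 1); offset now 24 = byte 3 bit 0; 0 bits remain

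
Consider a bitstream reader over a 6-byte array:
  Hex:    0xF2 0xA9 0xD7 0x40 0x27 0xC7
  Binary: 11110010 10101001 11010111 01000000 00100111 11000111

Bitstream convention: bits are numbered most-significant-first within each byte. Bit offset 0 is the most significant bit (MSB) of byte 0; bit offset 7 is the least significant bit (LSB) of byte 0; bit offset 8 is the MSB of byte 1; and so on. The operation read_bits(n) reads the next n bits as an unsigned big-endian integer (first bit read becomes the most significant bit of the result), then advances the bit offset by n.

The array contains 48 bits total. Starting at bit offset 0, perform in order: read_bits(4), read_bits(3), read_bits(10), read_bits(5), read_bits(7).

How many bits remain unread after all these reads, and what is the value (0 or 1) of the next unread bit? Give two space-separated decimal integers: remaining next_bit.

Answer: 19 0

Derivation:
Read 1: bits[0:4] width=4 -> value=15 (bin 1111); offset now 4 = byte 0 bit 4; 44 bits remain
Read 2: bits[4:7] width=3 -> value=1 (bin 001); offset now 7 = byte 0 bit 7; 41 bits remain
Read 3: bits[7:17] width=10 -> value=339 (bin 0101010011); offset now 17 = byte 2 bit 1; 31 bits remain
Read 4: bits[17:22] width=5 -> value=21 (bin 10101); offset now 22 = byte 2 bit 6; 26 bits remain
Read 5: bits[22:29] width=7 -> value=104 (bin 1101000); offset now 29 = byte 3 bit 5; 19 bits remain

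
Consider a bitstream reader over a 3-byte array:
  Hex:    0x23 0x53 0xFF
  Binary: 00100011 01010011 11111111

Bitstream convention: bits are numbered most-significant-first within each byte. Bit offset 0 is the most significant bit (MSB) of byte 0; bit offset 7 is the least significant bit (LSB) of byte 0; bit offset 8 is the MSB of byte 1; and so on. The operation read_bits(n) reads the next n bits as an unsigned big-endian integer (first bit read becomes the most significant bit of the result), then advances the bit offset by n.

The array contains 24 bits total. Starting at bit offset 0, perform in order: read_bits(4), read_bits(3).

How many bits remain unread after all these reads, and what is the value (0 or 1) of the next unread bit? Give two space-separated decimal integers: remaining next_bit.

Answer: 17 1

Derivation:
Read 1: bits[0:4] width=4 -> value=2 (bin 0010); offset now 4 = byte 0 bit 4; 20 bits remain
Read 2: bits[4:7] width=3 -> value=1 (bin 001); offset now 7 = byte 0 bit 7; 17 bits remain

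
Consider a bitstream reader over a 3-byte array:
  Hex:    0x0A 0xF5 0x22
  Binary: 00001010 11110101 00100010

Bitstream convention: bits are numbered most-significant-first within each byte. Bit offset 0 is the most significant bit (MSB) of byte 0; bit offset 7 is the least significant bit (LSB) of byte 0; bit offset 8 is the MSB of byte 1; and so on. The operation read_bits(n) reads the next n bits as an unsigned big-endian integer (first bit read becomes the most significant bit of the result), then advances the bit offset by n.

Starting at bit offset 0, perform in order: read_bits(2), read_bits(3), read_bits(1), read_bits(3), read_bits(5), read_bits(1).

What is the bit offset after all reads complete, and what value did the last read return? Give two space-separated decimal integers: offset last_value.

Read 1: bits[0:2] width=2 -> value=0 (bin 00); offset now 2 = byte 0 bit 2; 22 bits remain
Read 2: bits[2:5] width=3 -> value=1 (bin 001); offset now 5 = byte 0 bit 5; 19 bits remain
Read 3: bits[5:6] width=1 -> value=0 (bin 0); offset now 6 = byte 0 bit 6; 18 bits remain
Read 4: bits[6:9] width=3 -> value=5 (bin 101); offset now 9 = byte 1 bit 1; 15 bits remain
Read 5: bits[9:14] width=5 -> value=29 (bin 11101); offset now 14 = byte 1 bit 6; 10 bits remain
Read 6: bits[14:15] width=1 -> value=0 (bin 0); offset now 15 = byte 1 bit 7; 9 bits remain

Answer: 15 0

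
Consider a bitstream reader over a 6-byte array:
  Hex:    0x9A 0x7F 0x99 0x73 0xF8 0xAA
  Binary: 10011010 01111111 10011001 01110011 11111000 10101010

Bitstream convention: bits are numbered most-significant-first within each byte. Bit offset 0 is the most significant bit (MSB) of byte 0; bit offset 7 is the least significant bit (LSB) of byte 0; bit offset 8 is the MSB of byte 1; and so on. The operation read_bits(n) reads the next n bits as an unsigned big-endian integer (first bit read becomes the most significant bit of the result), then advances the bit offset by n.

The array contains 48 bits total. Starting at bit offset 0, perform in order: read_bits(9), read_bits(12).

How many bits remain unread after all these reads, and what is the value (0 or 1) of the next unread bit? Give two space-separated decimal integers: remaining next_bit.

Read 1: bits[0:9] width=9 -> value=308 (bin 100110100); offset now 9 = byte 1 bit 1; 39 bits remain
Read 2: bits[9:21] width=12 -> value=4083 (bin 111111110011); offset now 21 = byte 2 bit 5; 27 bits remain

Answer: 27 0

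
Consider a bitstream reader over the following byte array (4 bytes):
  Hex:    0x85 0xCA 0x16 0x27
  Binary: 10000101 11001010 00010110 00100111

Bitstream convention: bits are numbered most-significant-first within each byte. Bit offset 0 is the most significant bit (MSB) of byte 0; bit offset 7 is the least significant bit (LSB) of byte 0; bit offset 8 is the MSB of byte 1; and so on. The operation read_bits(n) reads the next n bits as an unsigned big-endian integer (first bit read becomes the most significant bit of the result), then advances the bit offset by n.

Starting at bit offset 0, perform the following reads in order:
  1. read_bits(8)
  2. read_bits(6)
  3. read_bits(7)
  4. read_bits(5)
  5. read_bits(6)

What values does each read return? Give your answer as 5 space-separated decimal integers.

Read 1: bits[0:8] width=8 -> value=133 (bin 10000101); offset now 8 = byte 1 bit 0; 24 bits remain
Read 2: bits[8:14] width=6 -> value=50 (bin 110010); offset now 14 = byte 1 bit 6; 18 bits remain
Read 3: bits[14:21] width=7 -> value=66 (bin 1000010); offset now 21 = byte 2 bit 5; 11 bits remain
Read 4: bits[21:26] width=5 -> value=24 (bin 11000); offset now 26 = byte 3 bit 2; 6 bits remain
Read 5: bits[26:32] width=6 -> value=39 (bin 100111); offset now 32 = byte 4 bit 0; 0 bits remain

Answer: 133 50 66 24 39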